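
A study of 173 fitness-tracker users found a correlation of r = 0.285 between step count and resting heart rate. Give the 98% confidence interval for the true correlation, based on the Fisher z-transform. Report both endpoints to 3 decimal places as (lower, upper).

z_r = atanh(0.285) = 0.293116;  SE = 1/√(n−3) = 1/√170 = 0.076696
z-limits: 0.293116 ± 2.326·0.076696 = 0.293116 ± 0.178395 = [0.114721, 0.471511]
ρ-limits: (tanh 0.114721, tanh 0.471511) = (0.114, 0.439)

(0.114, 0.439)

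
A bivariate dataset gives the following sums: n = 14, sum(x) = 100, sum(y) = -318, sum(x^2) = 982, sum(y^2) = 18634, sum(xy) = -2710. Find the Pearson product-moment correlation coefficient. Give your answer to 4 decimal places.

Numerator: nΣxy − (Σx)(Σy) = 14·(-2710) − (100)(-318) = -6140
Denominator: √[(nΣx²−(Σx)²)(nΣy²−(Σy)²)]
  nΣx²−(Σx)² = 14·982 − 10000 = 3748;  nΣy²−(Σy)² = 14·18634 − 101124 = 159752
  √(3748·159752) = √598750496 = 24469.3787
r = -6140 / 24469.3787 = -0.2509

-0.2509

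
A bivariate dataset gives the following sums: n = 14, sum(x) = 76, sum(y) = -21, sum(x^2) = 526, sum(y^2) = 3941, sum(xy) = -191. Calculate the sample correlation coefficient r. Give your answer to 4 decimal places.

-0.1156

Numerator: nΣxy − (Σx)(Σy) = 14·(-191) − (76)(-21) = -1078
Denominator: √[(nΣx²−(Σx)²)(nΣy²−(Σy)²)]
  nΣx²−(Σx)² = 14·526 − 5776 = 1588;  nΣy²−(Σy)² = 14·3941 − 441 = 54733
  √(1588·54733) = √86916004 = 9322.8753
r = -1078 / 9322.8753 = -0.1156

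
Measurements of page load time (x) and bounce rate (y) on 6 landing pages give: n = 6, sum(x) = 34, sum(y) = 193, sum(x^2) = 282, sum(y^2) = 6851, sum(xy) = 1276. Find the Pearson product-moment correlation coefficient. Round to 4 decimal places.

S_xy = nΣxy − ΣxΣy = 6·1276 − 34·193 = 7656 − 6562 = 1094
S_xx = nΣx² − (Σx)² = 6·282 − 34² = 1692 − 1156 = 536
S_yy = nΣy² − (Σy)² = 6·6851 − 193² = 41106 − 37249 = 3857
r = S_xy / √(S_xx·S_yy) = 1094 / √(536·3857) = 1094 / √2067352 = 1094 / 1437.8289 = 0.7609

0.7609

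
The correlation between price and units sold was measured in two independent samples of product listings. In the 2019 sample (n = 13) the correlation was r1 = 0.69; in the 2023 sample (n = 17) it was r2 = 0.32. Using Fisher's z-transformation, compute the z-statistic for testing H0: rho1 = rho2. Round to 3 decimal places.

z1 = atanh(0.69) = 0.847956,  z2 = atanh(0.32) = 0.331647
SE = √(1/(n1−3) + 1/(n2−3)) = √(1/10 + 1/14) = √(0.1000000 + 0.0714286) = √0.1714286 = 0.414039
z = (z1 − z2)/SE = (0.847956 − 0.331647) / 0.414039 = 0.516309 / 0.414039 = 1.247

1.247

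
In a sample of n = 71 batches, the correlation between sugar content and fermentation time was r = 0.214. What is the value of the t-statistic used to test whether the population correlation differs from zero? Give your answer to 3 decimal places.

t = r·√(n−2) / √(1−r²) with r = 0.214, n = 71
  = 0.214·√69 / √(1 − 0.045796)
  = 0.214·8.306624 / 0.976834
  = 1.777618 / 0.976834 = 1.820

1.820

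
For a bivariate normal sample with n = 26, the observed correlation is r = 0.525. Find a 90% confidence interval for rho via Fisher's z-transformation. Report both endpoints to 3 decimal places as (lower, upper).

(0.236, 0.729)

z_r = atanh(0.525) = 0.583217;  SE = 1/√(n−3) = 1/√23 = 0.208514
z-limits: 0.583217 ± 1.645·0.208514 = 0.583217 ± 0.343006 = [0.240211, 0.926223]
ρ-limits: (tanh 0.240211, tanh 0.926223) = (0.236, 0.729)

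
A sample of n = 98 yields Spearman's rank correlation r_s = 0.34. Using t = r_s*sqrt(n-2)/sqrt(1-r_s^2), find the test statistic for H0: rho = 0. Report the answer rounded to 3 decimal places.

3.542

1 − r_s² = 1 − 0.1156 = 0.8844;  √(1−r_s²) = 0.940425
√(n−2) = √96 = 9.797959
t = r_s·√(n−2)/√(1−r_s²) = 0.34 · 9.797959 / 0.940425 = 3.542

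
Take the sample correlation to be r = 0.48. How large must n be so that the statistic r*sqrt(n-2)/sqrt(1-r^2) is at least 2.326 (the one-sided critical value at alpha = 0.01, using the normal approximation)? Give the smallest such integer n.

21

r√(n−2)/√(1−r²) ≥ 2.326  ⇔  n−2 ≥ (2.326)²·(1−r²)/r²
(1−r²)/r² = (1−0.2304)/0.2304 = 3.3403
n ≥ 2 + 5.410276·3.3403 = 2 + 18.0719 = 20.0719
⌈20.0719⌉ = 21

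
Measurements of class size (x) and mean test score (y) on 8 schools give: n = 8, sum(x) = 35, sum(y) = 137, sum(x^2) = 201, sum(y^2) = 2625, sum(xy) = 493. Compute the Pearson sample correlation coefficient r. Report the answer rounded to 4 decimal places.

-0.9206

S_xy = nΣxy − ΣxΣy = 8·493 − 35·137 = 3944 − 4795 = -851
S_xx = nΣx² − (Σx)² = 8·201 − 35² = 1608 − 1225 = 383
S_yy = nΣy² − (Σy)² = 8·2625 − 137² = 21000 − 18769 = 2231
r = S_xy / √(S_xx·S_yy) = -851 / √(383·2231) = -851 / √854473 = -851 / 924.3771 = -0.9206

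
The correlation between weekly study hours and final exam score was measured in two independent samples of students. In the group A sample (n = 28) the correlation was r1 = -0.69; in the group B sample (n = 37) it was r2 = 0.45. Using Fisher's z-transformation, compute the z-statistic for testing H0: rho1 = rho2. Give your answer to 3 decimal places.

z1 = atanh(-0.69) = -0.847956,  z2 = atanh(0.45) = 0.484700
SE = √(1/(n1−3) + 1/(n2−3)) = √(1/25 + 1/34) = √(0.0400000 + 0.0294118) = √0.0694118 = 0.263461
z = (z1 − z2)/SE = (-0.847956 − 0.484700) / 0.263461 = -1.332656 / 0.263461 = -5.058

-5.058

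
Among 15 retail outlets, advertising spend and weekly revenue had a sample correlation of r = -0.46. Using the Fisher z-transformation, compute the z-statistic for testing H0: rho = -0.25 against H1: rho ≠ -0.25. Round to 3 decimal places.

-0.838

z_r = atanh(-0.46) = -0.497311,  z_0 = atanh(-0.25) = -0.255413
SE = 1/√(n−3) = 1/√12 = 0.288675
z = (z_r − z_0)/SE = (-0.497311 − (-0.255413)) / 0.288675 = -0.241898 / 0.288675 = -0.838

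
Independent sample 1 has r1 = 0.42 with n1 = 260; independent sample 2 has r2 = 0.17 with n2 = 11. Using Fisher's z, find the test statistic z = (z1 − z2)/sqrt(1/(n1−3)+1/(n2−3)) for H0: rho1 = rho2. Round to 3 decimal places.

0.769

z1 = atanh(0.42) = 0.447692,  z2 = atanh(0.17) = 0.171667
SE = √(1/(n1−3) + 1/(n2−3)) = √(1/257 + 1/8) = √(0.0038911 + 0.1250000) = √0.1288911 = 0.359014
z = (z1 − z2)/SE = (0.447692 − 0.171667) / 0.359014 = 0.276025 / 0.359014 = 0.769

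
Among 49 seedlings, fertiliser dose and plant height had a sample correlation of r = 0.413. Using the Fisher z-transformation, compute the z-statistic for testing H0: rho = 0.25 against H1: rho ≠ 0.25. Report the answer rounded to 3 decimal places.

1.247

z_r = atanh(0.413) = 0.439223,  z_0 = atanh(0.25) = 0.255413
SE = 1/√(n−3) = 1/√46 = 0.147442
z = (z_r − z_0)/SE = (0.439223 − 0.255413) / 0.147442 = 0.183810 / 0.147442 = 1.247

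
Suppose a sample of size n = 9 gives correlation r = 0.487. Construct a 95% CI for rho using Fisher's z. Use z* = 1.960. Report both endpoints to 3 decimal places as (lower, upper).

(-0.262, 0.870)

z_r = atanh(0.487) = 0.532120;  SE = 1/√(n−3) = 1/√6 = 0.408248
z-limits: 0.532120 ± 1.960·0.408248 = 0.532120 ± 0.800166 = [-0.268046, 1.332286]
ρ-limits: (tanh -0.268046, tanh 1.332286) = (-0.262, 0.870)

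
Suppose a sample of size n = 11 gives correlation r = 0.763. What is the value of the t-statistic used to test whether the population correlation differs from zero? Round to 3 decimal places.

1 − r² = 1 − 0.582169 = 0.417831;  √(1−r²) = 0.646398
√(n−2) = √9 = 3.000000
t = r·√(n−2)/√(1−r²) = 0.763 · 3.000000 / 0.646398 = 3.541

3.541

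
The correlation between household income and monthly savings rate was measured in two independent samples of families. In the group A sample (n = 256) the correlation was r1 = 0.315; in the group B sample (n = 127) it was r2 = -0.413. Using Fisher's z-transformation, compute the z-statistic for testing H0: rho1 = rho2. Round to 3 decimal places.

6.981

Fisher z-transforms: z1 = atanh(0.315) = 0.326087, z2 = atanh(-0.413) = -0.439223; difference d = 0.765310
Var(d) = 1/253 + 1/124 = 0.0039526 + 0.0080645 = 0.0120171
z = d/√Var(d) = 0.765310 / √0.0120171 = 0.765310 / 0.109623 = 6.981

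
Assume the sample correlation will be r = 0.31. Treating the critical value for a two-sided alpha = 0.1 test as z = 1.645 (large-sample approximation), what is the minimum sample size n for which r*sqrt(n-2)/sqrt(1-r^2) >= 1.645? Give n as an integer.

Need r·√(n−2)/√(1−r²) ≥ 1.645
√(n−2) ≥ 1.645·√(1−0.0961) / 0.31 = 1.645·0.950737 / 0.31 = 5.0450
n−2 ≥ 25.4520  ⇒  n ≥ 27.4520
Smallest integer n = 28

28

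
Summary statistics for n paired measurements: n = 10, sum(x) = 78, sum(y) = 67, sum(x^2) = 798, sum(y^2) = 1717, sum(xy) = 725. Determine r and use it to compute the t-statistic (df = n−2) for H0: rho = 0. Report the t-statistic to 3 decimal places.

Numerator: nΣxy − (Σx)(Σy) = 10·725 − (78)(67) = 2024
Denominator: √[(nΣx²−(Σx)²)(nΣy²−(Σy)²)]
  nΣx²−(Σx)² = 10·798 − 6084 = 1896;  nΣy²−(Σy)² = 10·1717 − 4489 = 12681
  √(1896·12681) = √24043176 = 4903.3841
r = 2024 / 4903.3841 = 0.4128
t = r·√(n−2)/√(1−r²) = 0.4128·√8 / √(1−0.170404) = 1.167575 / 0.910822 = 1.282

1.282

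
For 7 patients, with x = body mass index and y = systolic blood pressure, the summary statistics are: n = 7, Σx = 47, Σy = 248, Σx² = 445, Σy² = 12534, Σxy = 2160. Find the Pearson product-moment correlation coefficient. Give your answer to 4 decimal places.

0.7105

Numerator: nΣxy − (Σx)(Σy) = 7·2160 − (47)(248) = 3464
Denominator: √[(nΣx²−(Σx)²)(nΣy²−(Σy)²)]
  nΣx²−(Σx)² = 7·445 − 2209 = 906;  nΣy²−(Σy)² = 7·12534 − 61504 = 26234
  √(906·26234) = √23768004 = 4875.2440
r = 3464 / 4875.2440 = 0.7105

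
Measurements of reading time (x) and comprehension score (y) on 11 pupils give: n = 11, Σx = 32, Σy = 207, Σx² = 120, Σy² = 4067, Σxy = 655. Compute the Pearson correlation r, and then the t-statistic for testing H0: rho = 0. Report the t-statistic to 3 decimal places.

3.705

S_xy = nΣxy − ΣxΣy = 11·655 − 32·207 = 7205 − 6624 = 581
S_xx = nΣx² − (Σx)² = 11·120 − 32² = 1320 − 1024 = 296
S_yy = nΣy² − (Σy)² = 11·4067 − 207² = 44737 − 42849 = 1888
r = S_xy / √(S_xx·S_yy) = 581 / √(296·1888) = 581 / √558848 = 581 / 747.5614 = 0.7772
t = r·√(n−2)/√(1−r²) = 0.7772·√9 / √(1−0.604040) = 2.331600 / 0.629254 = 3.705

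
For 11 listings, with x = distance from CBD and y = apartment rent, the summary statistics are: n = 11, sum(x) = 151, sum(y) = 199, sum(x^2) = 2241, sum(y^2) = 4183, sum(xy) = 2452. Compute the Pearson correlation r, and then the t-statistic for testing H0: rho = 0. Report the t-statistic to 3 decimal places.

-5.966

S_xy = nΣxy − ΣxΣy = 11·2452 − 151·199 = 26972 − 30049 = -3077
S_xx = nΣx² − (Σx)² = 11·2241 − 151² = 24651 − 22801 = 1850
S_yy = nΣy² − (Σy)² = 11·4183 − 199² = 46013 − 39601 = 6412
r = S_xy / √(S_xx·S_yy) = -3077 / √(1850·6412) = -3077 / √11862200 = -3077 / 3444.1545 = -0.8934
t = r·√(n−2)/√(1−r²) = -0.8934·√9 / √(1−0.798164) = -2.680200 / 0.449262 = -5.966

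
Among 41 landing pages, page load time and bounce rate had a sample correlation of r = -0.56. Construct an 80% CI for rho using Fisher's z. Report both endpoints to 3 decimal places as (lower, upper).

(-0.686, -0.401)

z_r = atanh(-0.56) = -0.632833;  SE = 1/√(n−3) = 1/√38 = 0.162221
z-limits: -0.632833 ± 1.282·0.162221 = -0.632833 ± 0.207967 = [-0.840800, -0.424866]
ρ-limits: (tanh -0.840800, tanh -0.424866) = (-0.686, -0.401)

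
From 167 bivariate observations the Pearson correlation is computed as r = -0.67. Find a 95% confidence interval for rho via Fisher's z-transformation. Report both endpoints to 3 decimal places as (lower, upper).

Fisher z: z_r = atanh(r) = ½·ln((1+(-0.67))/(1−(-0.67))) = -0.810743
SE(z) = 1/√(n−3) = 1/√164 = 0.078087
95% ⇒ z* = 1.960; margin = 1.960·0.078087 = 0.153051
CI on z-scale: (-0.963794, -0.657692)
Back-transform: tanh(-0.963794) = -0.745964, tanh(-0.657692) = -0.576825

(-0.746, -0.577)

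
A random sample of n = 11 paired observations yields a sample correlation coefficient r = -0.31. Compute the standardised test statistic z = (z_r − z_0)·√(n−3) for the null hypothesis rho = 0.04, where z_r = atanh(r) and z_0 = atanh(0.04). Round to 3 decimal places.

Fisher z: atanh(-0.31) = -0.320545, atanh(0.04) = 0.040021
z = (z_r − z_0)·√(n−3) = (-0.320545 − 0.040021)·√8 = -0.360566 · 2.828427 = -1.020

-1.020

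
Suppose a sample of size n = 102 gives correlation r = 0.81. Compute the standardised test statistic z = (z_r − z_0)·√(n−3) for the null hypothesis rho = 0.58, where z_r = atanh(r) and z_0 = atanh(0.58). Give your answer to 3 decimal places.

Fisher z: atanh(0.81) = 1.127029, atanh(0.58) = 0.662463
z = (z_r − z_0)·√(n−3) = (1.127029 − 0.662463)·√99 = 0.464566 · 9.949874 = 4.622

4.622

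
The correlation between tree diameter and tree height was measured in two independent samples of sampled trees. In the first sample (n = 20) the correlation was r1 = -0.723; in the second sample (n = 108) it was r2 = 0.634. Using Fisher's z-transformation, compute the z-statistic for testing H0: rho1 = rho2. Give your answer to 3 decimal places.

z1 = atanh(-0.723) = -0.913902,  z2 = atanh(0.634) = 0.748076
SE = √(1/(n1−3) + 1/(n2−3)) = √(1/17 + 1/105) = √(0.0588235 + 0.0095238) = √0.0683473 = 0.261433
z = (z1 − z2)/SE = (-0.913902 − 0.748076) / 0.261433 = -1.661978 / 0.261433 = -6.357

-6.357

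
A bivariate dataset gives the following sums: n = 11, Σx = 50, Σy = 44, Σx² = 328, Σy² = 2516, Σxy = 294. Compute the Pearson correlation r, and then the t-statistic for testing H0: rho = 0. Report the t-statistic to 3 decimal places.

Numerator: nΣxy − (Σx)(Σy) = 11·294 − (50)(44) = 1034
Denominator: √[(nΣx²−(Σx)²)(nΣy²−(Σy)²)]
  nΣx²−(Σx)² = 11·328 − 2500 = 1108;  nΣy²−(Σy)² = 11·2516 − 1936 = 25740
  √(1108·25740) = √28519920 = 5340.4045
r = 1034 / 5340.4045 = 0.1936
t = r·√(n−2)/√(1−r²) = 0.1936·√9 / √(1−0.037481) = 0.580800 / 0.981081 = 0.592

0.592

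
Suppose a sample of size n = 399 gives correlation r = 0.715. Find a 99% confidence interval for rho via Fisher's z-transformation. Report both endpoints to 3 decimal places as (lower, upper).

z_r = atanh(0.715) = 0.897340;  SE = 1/√(n−3) = 1/√396 = 0.050252
z-limits: 0.897340 ± 2.576·0.050252 = 0.897340 ± 0.129449 = [0.767891, 1.026789]
ρ-limits: (tanh 0.767891, tanh 1.026789) = (0.646, 0.773)

(0.646, 0.773)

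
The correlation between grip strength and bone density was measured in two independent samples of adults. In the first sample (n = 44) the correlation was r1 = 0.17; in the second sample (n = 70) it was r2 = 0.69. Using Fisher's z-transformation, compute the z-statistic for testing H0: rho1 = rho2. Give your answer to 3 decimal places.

-3.411

Fisher z-transforms: z1 = atanh(0.17) = 0.171667, z2 = atanh(0.69) = 0.847956; difference d = -0.676289
Var(d) = 1/41 + 1/67 = 0.0243902 + 0.0149254 = 0.0393156
z = d/√Var(d) = -0.676289 / √0.0393156 = -0.676289 / 0.198282 = -3.411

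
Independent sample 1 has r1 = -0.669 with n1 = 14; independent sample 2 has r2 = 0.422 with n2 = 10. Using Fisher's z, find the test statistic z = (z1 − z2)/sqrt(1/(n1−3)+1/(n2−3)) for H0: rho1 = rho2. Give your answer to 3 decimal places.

Fisher z-transforms: z1 = atanh(-0.669) = -0.808931, z2 = atanh(0.422) = 0.450123; difference d = -1.259054
Var(d) = 1/11 + 1/7 = 0.0909091 + 0.1428571 = 0.2337662
z = d/√Var(d) = -1.259054 / √0.2337662 = -1.259054 / 0.483494 = -2.604

-2.604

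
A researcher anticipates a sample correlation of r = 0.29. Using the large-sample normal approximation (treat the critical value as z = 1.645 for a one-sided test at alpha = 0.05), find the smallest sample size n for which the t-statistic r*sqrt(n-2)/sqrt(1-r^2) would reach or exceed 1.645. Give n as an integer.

32

Need r·√(n−2)/√(1−r²) ≥ 1.645
√(n−2) ≥ 1.645·√(1−0.0841) / 0.29 = 1.645·0.957027 / 0.29 = 5.4287
n−2 ≥ 29.4708  ⇒  n ≥ 31.4708
Smallest integer n = 32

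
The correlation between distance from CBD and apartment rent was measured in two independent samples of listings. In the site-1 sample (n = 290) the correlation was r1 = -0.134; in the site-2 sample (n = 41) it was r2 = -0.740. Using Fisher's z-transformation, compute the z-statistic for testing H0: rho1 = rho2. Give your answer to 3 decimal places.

4.725

z1 = atanh(-0.134) = -0.134811,  z2 = atanh(-0.740) = -0.950479
SE = √(1/(n1−3) + 1/(n2−3)) = √(1/287 + 1/38) = √(0.0034843 + 0.0263158) = √0.0298001 = 0.172627
z = (z1 − z2)/SE = (-0.134811 − (-0.950479)) / 0.172627 = 0.815668 / 0.172627 = 4.725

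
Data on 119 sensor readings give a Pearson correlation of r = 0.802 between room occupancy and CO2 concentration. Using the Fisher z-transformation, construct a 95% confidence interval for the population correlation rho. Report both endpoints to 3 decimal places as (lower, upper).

(0.727, 0.858)

z_r = atanh(0.802) = 1.104193;  SE = 1/√(n−3) = 1/√116 = 0.092848
z-limits: 1.104193 ± 1.960·0.092848 = 1.104193 ± 0.181982 = [0.922211, 1.286175]
ρ-limits: (tanh 0.922211, tanh 1.286175) = (0.727, 0.858)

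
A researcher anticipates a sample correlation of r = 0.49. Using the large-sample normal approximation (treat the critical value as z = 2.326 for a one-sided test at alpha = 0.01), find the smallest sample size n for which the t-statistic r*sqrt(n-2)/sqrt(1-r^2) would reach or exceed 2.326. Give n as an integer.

r√(n−2)/√(1−r²) ≥ 2.326  ⇔  n−2 ≥ (2.326)²·(1−r²)/r²
(1−r²)/r² = (1−0.2401)/0.2401 = 3.1649
n ≥ 2 + 5.410276·3.1649 = 2 + 17.1230 = 19.1230
⌈19.1230⌉ = 20

20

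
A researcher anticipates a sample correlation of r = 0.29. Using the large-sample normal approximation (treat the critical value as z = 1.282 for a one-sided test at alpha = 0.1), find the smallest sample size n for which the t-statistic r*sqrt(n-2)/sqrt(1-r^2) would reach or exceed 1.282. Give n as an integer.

20

Need r·√(n−2)/√(1−r²) ≥ 1.282
√(n−2) ≥ 1.282·√(1−0.0841) / 0.29 = 1.282·0.957027 / 0.29 = 4.2307
n−2 ≥ 17.8988  ⇒  n ≥ 19.8988
Smallest integer n = 20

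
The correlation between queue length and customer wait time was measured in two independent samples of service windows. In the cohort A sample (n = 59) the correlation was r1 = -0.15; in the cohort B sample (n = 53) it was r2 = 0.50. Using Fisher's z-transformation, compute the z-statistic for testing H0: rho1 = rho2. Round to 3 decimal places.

Fisher z-transforms: z1 = atanh(-0.15) = -0.151140, z2 = atanh(0.50) = 0.549306; difference d = -0.700446
Var(d) = 1/56 + 1/50 = 0.0178571 + 0.0200000 = 0.0378571
z = d/√Var(d) = -0.700446 / √0.0378571 = -0.700446 / 0.194569 = -3.600

-3.600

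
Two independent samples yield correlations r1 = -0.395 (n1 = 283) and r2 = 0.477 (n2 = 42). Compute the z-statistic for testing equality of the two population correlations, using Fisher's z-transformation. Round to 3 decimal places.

Fisher z-transforms: z1 = atanh(-0.395) = -0.417711, z2 = atanh(0.477) = 0.519093; difference d = -0.936804
Var(d) = 1/280 + 1/39 = 0.0035714 + 0.0256410 = 0.0292124
z = d/√Var(d) = -0.936804 / √0.0292124 = -0.936804 / 0.170916 = -5.481

-5.481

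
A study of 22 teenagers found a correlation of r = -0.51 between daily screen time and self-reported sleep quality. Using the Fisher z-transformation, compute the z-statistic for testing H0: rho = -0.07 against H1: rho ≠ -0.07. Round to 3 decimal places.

z_r = atanh(-0.51) = -0.562730,  z_0 = atanh(-0.07) = -0.070115
SE = 1/√(n−3) = 1/√19 = 0.229416
z = (z_r − z_0)/SE = (-0.562730 − (-0.070115)) / 0.229416 = -0.492615 / 0.229416 = -2.147

-2.147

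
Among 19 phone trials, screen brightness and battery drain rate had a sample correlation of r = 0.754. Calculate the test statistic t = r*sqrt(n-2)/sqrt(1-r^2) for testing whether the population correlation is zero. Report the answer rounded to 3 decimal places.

1 − r² = 1 − 0.568516 = 0.431484;  √(1−r²) = 0.656874
√(n−2) = √17 = 4.123106
t = r·√(n−2)/√(1−r²) = 0.754 · 4.123106 / 0.656874 = 4.733

4.733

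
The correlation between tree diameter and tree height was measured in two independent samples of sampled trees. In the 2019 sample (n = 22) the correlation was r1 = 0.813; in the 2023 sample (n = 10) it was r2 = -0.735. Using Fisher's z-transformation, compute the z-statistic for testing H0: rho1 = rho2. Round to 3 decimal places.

z1 = atanh(0.813) = 1.135815,  z2 = atanh(-0.735) = -0.939516
SE = √(1/(n1−3) + 1/(n2−3)) = √(1/19 + 1/7) = √(0.0526316 + 0.1428571) = √0.1954887 = 0.442141
z = (z1 − z2)/SE = (1.135815 − (-0.939516)) / 0.442141 = 2.075331 / 0.442141 = 4.694

4.694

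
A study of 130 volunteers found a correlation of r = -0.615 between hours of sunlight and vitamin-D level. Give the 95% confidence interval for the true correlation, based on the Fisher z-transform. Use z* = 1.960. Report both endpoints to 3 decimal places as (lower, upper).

z_r = atanh(-0.615) = -0.716923;  SE = 1/√(n−3) = 1/√127 = 0.088736
z-limits: -0.716923 ± 1.960·0.088736 = -0.716923 ± 0.173923 = [-0.890846, -0.543000]
ρ-limits: (tanh -0.890846, tanh -0.543000) = (-0.712, -0.495)

(-0.712, -0.495)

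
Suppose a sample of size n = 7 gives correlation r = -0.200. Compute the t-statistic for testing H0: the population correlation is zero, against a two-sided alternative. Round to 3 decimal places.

t = r·√(n−2) / √(1−r²) with r = -0.200, n = 7
  = -0.200·√5 / √(1 − 0.040000)
  = -0.200·2.236068 / 0.979796
  = -0.447214 / 0.979796 = -0.456

-0.456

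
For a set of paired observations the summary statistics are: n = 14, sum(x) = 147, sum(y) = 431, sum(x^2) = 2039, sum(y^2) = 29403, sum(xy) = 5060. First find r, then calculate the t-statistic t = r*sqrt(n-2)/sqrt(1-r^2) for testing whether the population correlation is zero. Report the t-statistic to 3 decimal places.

0.667

Numerator: nΣxy − (Σx)(Σy) = 14·5060 − (147)(431) = 7483
Denominator: √[(nΣx²−(Σx)²)(nΣy²−(Σy)²)]
  nΣx²−(Σx)² = 14·2039 − 21609 = 6937;  nΣy²−(Σy)² = 14·29403 − 185761 = 225881
  √(6937·225881) = √1566936497 = 39584.5487
r = 7483 / 39584.5487 = 0.1890
t = r·√(n−2)/√(1−r²) = 0.1890·√12 / √(1−0.035721) = 0.654715 / 0.981977 = 0.667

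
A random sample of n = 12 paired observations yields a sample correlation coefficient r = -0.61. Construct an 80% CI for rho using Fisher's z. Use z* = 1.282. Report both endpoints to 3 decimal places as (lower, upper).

(-0.813, -0.274)

z_r = atanh(-0.61) = -0.708921;  SE = 1/√(n−3) = 1/√9 = 0.333333
z-limits: -0.708921 ± 1.282·0.333333 = -0.708921 ± 0.427333 = [-1.136254, -0.281588]
ρ-limits: (tanh -1.136254, tanh -0.281588) = (-0.813, -0.274)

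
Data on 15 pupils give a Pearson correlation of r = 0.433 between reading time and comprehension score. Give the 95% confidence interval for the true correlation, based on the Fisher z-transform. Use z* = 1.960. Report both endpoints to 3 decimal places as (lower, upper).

(-0.102, 0.774)

z_r = atanh(0.433) = 0.463583;  SE = 1/√(n−3) = 1/√12 = 0.288675
z-limits: 0.463583 ± 1.960·0.288675 = 0.463583 ± 0.565803 = [-0.102220, 1.029386]
ρ-limits: (tanh -0.102220, tanh 1.029386) = (-0.102, 0.774)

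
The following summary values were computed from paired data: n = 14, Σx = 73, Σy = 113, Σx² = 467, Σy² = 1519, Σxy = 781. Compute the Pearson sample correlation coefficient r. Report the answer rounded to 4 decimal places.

Numerator: nΣxy − (Σx)(Σy) = 14·781 − (73)(113) = 2685
Denominator: √[(nΣx²−(Σx)²)(nΣy²−(Σy)²)]
  nΣx²−(Σx)² = 14·467 − 5329 = 1209;  nΣy²−(Σy)² = 14·1519 − 12769 = 8497
  √(1209·8497) = √10272873 = 3205.1323
r = 2685 / 3205.1323 = 0.8377

0.8377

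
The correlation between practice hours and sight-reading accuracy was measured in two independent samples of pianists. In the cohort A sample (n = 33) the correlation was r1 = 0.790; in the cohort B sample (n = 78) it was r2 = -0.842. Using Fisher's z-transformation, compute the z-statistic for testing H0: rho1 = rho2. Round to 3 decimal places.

z1 = atanh(0.790) = 1.071432,  z2 = atanh(-0.842) = -1.228006
SE = √(1/(n1−3) + 1/(n2−3)) = √(1/30 + 1/75) = √(0.0333333 + 0.0133333) = √0.0466666 = 0.216025
z = (z1 − z2)/SE = (1.071432 − (-1.228006)) / 0.216025 = 2.299438 / 0.216025 = 10.644

10.644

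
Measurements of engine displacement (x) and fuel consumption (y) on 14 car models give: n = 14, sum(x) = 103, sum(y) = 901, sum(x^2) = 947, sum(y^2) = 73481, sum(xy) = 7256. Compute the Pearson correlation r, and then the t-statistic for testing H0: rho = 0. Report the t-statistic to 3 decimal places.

1.364

S_xy = nΣxy − ΣxΣy = 14·7256 − 103·901 = 101584 − 92803 = 8781
S_xx = nΣx² − (Σx)² = 14·947 − 103² = 13258 − 10609 = 2649
S_yy = nΣy² − (Σy)² = 14·73481 − 901² = 1028734 − 811801 = 216933
r = S_xy / √(S_xx·S_yy) = 8781 / √(2649·216933) = 8781 / √574655517 = 8781 / 23971.9736 = 0.3663
t = r·√(n−2)/√(1−r²) = 0.3663·√12 / √(1−0.134176) = 1.268900 / 0.930497 = 1.364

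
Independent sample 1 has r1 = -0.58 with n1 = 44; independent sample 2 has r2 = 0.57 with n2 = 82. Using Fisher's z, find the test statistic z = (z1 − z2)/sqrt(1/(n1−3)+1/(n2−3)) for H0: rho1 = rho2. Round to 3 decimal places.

-6.806

z1 = atanh(-0.58) = -0.662463,  z2 = atanh(0.57) = 0.647523
SE = √(1/(n1−3) + 1/(n2−3)) = √(1/41 + 1/79) = √(0.0243902 + 0.0126582) = √0.0370484 = 0.192480
z = (z1 − z2)/SE = (-0.662463 − 0.647523) / 0.192480 = -1.309986 / 0.192480 = -6.806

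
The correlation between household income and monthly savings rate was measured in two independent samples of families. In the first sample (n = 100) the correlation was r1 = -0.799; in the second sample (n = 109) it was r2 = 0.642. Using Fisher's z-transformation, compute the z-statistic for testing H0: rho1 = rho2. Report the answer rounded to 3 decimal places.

-13.219

Fisher z-transforms: z1 = atanh(-0.799) = -1.095841, z2 = atanh(0.642) = 0.761569; difference d = -1.857410
Var(d) = 1/97 + 1/106 = 0.0103093 + 0.0094340 = 0.0197433
z = d/√Var(d) = -1.857410 / √0.0197433 = -1.857410 / 0.140511 = -13.219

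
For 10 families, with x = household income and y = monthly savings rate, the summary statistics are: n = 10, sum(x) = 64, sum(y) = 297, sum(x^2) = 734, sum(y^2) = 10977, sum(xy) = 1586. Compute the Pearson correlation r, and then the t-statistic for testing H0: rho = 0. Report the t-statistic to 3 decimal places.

-1.149

Numerator: nΣxy − (Σx)(Σy) = 10·1586 − (64)(297) = -3148
Denominator: √[(nΣx²−(Σx)²)(nΣy²−(Σy)²)]
  nΣx²−(Σx)² = 10·734 − 4096 = 3244;  nΣy²−(Σy)² = 10·10977 − 88209 = 21561
  √(3244·21561) = √69943884 = 8363.2460
r = -3148 / 8363.2460 = -0.3764
t = r·√(n−2)/√(1−r²) = -0.3764·√8 / √(1−0.141677) = -1.064620 / 0.926457 = -1.149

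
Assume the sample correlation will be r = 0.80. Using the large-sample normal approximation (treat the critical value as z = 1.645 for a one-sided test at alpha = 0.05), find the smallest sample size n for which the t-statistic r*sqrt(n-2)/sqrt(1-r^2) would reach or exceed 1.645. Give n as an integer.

4

r√(n−2)/√(1−r²) ≥ 1.645  ⇔  n−2 ≥ (1.645)²·(1−r²)/r²
(1−r²)/r² = (1−0.6400)/0.6400 = 0.5625
n ≥ 2 + 2.706025·0.5625 = 2 + 1.5221 = 3.5221
⌈3.5221⌉ = 4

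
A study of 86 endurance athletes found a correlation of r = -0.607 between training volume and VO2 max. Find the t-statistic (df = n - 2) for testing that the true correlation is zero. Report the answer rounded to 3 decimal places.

-7.000

t = r·√(n−2) / √(1−r²) with r = -0.607, n = 86
  = -0.607·√84 / √(1 − 0.368449)
  = -0.607·9.165151 / 0.794702
  = -5.563247 / 0.794702 = -7.000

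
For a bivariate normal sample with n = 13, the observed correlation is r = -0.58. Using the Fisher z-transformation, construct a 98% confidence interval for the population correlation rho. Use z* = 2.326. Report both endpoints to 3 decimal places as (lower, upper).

(-0.885, 0.073)

z_r = atanh(-0.58) = -0.662463;  SE = 1/√(n−3) = 1/√10 = 0.316228
z-limits: -0.662463 ± 2.326·0.316228 = -0.662463 ± 0.735546 = [-1.398009, 0.073083]
ρ-limits: (tanh -1.398009, tanh 0.073083) = (-0.885, 0.073)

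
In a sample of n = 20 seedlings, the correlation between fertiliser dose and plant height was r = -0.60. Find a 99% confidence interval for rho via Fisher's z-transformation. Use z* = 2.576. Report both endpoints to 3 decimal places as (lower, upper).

z_r = atanh(-0.60) = -0.693147;  SE = 1/√(n−3) = 1/√17 = 0.242536
z-limits: -0.693147 ± 2.576·0.242536 = -0.693147 ± 0.624773 = [-1.317920, -0.068374]
ρ-limits: (tanh -1.317920, tanh -0.068374) = (-0.866, -0.068)

(-0.866, -0.068)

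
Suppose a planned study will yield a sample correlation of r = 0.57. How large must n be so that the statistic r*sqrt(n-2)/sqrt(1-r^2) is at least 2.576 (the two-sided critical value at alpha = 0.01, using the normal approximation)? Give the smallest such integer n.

16

r√(n−2)/√(1−r²) ≥ 2.576  ⇔  n−2 ≥ (2.576)²·(1−r²)/r²
(1−r²)/r² = (1−0.3249)/0.3249 = 2.0779
n ≥ 2 + 6.635776·2.0779 = 2 + 13.7885 = 15.7885
⌈15.7885⌉ = 16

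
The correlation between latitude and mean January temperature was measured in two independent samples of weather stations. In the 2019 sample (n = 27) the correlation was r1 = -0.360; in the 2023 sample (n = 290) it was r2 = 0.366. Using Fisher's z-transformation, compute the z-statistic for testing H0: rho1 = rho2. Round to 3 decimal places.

z1 = atanh(-0.360) = -0.376886,  z2 = atanh(0.366) = 0.383797
SE = √(1/(n1−3) + 1/(n2−3)) = √(1/24 + 1/287) = √(0.0416667 + 0.0034843) = √0.0451510 = 0.212488
z = (z1 − z2)/SE = (-0.376886 − 0.383797) / 0.212488 = -0.760683 / 0.212488 = -3.580

-3.580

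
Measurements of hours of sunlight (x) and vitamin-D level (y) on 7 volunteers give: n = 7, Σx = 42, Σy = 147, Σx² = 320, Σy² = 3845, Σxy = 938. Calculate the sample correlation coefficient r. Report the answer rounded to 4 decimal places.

S_xy = nΣxy − ΣxΣy = 7·938 − 42·147 = 6566 − 6174 = 392
S_xx = nΣx² − (Σx)² = 7·320 − 42² = 2240 − 1764 = 476
S_yy = nΣy² − (Σy)² = 7·3845 − 147² = 26915 − 21609 = 5306
r = S_xy / √(S_xx·S_yy) = 392 / √(476·5306) = 392 / √2525656 = 392 / 1589.2313 = 0.2467

0.2467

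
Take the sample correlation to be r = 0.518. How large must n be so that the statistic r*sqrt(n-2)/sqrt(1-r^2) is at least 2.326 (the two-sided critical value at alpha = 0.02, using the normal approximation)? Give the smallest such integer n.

r√(n−2)/√(1−r²) ≥ 2.326  ⇔  n−2 ≥ (2.326)²·(1−r²)/r²
(1−r²)/r² = (1−0.268324)/0.268324 = 2.7268
n ≥ 2 + 5.410276·2.7268 = 2 + 14.7527 = 16.7527
⌈16.7527⌉ = 17

17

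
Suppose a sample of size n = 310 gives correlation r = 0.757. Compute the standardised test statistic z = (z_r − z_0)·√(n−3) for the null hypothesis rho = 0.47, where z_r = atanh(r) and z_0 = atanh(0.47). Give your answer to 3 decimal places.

8.394

Fisher z: atanh(0.757) = 0.989151, atanh(0.47) = 0.510070
z = (z_r − z_0)·√(n−3) = (0.989151 − 0.510070)·√307 = 0.479081 · 17.521415 = 8.394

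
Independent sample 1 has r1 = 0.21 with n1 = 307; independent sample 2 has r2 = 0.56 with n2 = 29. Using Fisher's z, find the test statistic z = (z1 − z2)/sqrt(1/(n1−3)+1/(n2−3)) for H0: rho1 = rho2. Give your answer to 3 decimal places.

Fisher z-transforms: z1 = atanh(0.21) = 0.213171, z2 = atanh(0.56) = 0.632833; difference d = -0.419662
Var(d) = 1/304 + 1/26 = 0.0032895 + 0.0384615 = 0.0417510
z = d/√Var(d) = -0.419662 / √0.0417510 = -0.419662 / 0.204331 = -2.054

-2.054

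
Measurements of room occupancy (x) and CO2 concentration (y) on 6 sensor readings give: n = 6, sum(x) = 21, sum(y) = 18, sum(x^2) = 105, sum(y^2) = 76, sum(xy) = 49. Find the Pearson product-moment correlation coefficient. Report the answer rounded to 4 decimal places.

S_xy = nΣxy − ΣxΣy = 6·49 − 21·18 = 294 − 378 = -84
S_xx = nΣx² − (Σx)² = 6·105 − 21² = 630 − 441 = 189
S_yy = nΣy² − (Σy)² = 6·76 − 18² = 456 − 324 = 132
r = S_xy / √(S_xx·S_yy) = -84 / √(189·132) = -84 / √24948 = -84 / 157.9494 = -0.5318

-0.5318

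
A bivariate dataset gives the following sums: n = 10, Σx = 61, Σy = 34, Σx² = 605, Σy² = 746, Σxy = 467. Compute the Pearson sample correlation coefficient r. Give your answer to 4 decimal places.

Numerator: nΣxy − (Σx)(Σy) = 10·467 − (61)(34) = 2596
Denominator: √[(nΣx²−(Σx)²)(nΣy²−(Σy)²)]
  nΣx²−(Σx)² = 10·605 − 3721 = 2329;  nΣy²−(Σy)² = 10·746 − 1156 = 6304
  √(2329·6304) = √14682016 = 3831.7119
r = 2596 / 3831.7119 = 0.6775

0.6775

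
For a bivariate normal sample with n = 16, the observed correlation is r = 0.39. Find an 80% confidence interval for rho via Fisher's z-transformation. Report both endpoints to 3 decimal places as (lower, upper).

Fisher z: z_r = atanh(r) = ½·ln((1+0.39)/(1−0.39)) = 0.411800
SE(z) = 1/√(n−3) = 1/√13 = 0.277350
80% ⇒ z* = 1.282; margin = 1.282·0.277350 = 0.355563
CI on z-scale: (0.056237, 0.767363)
Back-transform: tanh(0.056237) = 0.056178, tanh(0.767363) = 0.645393

(0.056, 0.645)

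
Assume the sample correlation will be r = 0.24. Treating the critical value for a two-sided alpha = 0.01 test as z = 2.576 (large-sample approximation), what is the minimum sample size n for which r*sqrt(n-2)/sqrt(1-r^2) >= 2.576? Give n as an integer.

r√(n−2)/√(1−r²) ≥ 2.576  ⇔  n−2 ≥ (2.576)²·(1−r²)/r²
(1−r²)/r² = (1−0.0576)/0.0576 = 16.3611
n ≥ 2 + 6.635776·16.3611 = 2 + 108.5686 = 110.5686
⌈110.5686⌉ = 111

111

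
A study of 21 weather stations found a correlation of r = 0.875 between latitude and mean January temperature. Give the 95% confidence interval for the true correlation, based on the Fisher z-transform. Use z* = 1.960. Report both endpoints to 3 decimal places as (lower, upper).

(0.712, 0.948)

z_r = atanh(0.875) = 1.354025;  SE = 1/√(n−3) = 1/√18 = 0.235702
z-limits: 1.354025 ± 1.960·0.235702 = 1.354025 ± 0.461976 = [0.892049, 1.816001]
ρ-limits: (tanh 0.892049, tanh 1.816001) = (0.712, 0.948)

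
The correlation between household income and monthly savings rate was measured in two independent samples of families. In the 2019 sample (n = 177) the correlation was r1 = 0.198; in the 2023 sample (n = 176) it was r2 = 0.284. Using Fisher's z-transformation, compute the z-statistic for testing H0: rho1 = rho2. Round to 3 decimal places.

Fisher z-transforms: z1 = atanh(0.198) = 0.200650, z2 = atanh(0.284) = 0.292028; difference d = -0.091378
Var(d) = 1/174 + 1/173 = 0.0057471 + 0.0057803 = 0.0115274
z = d/√Var(d) = -0.091378 / √0.0115274 = -0.091378 / 0.107366 = -0.851

-0.851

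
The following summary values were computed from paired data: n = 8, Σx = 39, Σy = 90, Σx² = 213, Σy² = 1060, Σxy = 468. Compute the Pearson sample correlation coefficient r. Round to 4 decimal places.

0.8874

Numerator: nΣxy − (Σx)(Σy) = 8·468 − (39)(90) = 234
Denominator: √[(nΣx²−(Σx)²)(nΣy²−(Σy)²)]
  nΣx²−(Σx)² = 8·213 − 1521 = 183;  nΣy²−(Σy)² = 8·1060 − 8100 = 380
  √(183·380) = √69540 = 263.7044
r = 234 / 263.7044 = 0.8874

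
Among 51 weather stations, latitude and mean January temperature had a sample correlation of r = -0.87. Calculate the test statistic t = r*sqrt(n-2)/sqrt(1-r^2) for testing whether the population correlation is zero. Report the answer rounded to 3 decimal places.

t = r·√(n−2) / √(1−r²) with r = -0.87, n = 51
  = -0.87·√49 / √(1 − 0.7569)
  = -0.87·7.000000 / 0.493052
  = -6.090000 / 0.493052 = -12.352

-12.352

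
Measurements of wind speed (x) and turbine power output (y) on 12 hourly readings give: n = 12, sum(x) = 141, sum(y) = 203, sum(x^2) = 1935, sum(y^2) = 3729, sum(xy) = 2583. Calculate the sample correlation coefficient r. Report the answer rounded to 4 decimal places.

0.6903

S_xy = nΣxy − ΣxΣy = 12·2583 − 141·203 = 30996 − 28623 = 2373
S_xx = nΣx² − (Σx)² = 12·1935 − 141² = 23220 − 19881 = 3339
S_yy = nΣy² − (Σy)² = 12·3729 − 203² = 44748 − 41209 = 3539
r = S_xy / √(S_xx·S_yy) = 2373 / √(3339·3539) = 2373 / √11816721 = 2373 / 3437.5458 = 0.6903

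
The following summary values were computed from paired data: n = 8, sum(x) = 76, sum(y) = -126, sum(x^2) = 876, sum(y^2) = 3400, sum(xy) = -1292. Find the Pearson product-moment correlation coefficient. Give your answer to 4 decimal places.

S_xy = nΣxy − ΣxΣy = 8·(-1292) − 76·(-126) = -10336 − (-9576) = -760
S_xx = nΣx² − (Σx)² = 8·876 − 76² = 7008 − 5776 = 1232
S_yy = nΣy² − (Σy)² = 8·3400 − (-126)² = 27200 − 15876 = 11324
r = S_xy / √(S_xx·S_yy) = -760 / √(1232·11324) = -760 / √13951168 = -760 / 3735.1262 = -0.2035

-0.2035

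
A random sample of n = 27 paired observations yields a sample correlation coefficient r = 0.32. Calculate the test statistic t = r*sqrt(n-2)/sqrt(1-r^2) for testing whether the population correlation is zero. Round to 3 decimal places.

1 − r² = 1 − 0.1024 = 0.8976;  √(1−r²) = 0.947418
√(n−2) = √25 = 5.000000
t = r·√(n−2)/√(1−r²) = 0.32 · 5.000000 / 0.947418 = 1.689

1.689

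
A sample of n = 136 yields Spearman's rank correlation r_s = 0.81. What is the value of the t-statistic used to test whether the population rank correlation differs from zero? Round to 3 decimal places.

t = r_s·√(n−2) / √(1−r_s²) with r_s = 0.81, n = 136
  = 0.81·√134 / √(1 − 0.6561)
  = 0.81·11.575837 / 0.586430
  = 9.376428 / 0.586430 = 15.989

15.989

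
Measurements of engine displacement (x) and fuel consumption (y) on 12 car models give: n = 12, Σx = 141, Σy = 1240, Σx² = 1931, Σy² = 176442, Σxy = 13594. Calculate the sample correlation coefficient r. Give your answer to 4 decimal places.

S_xy = nΣxy − ΣxΣy = 12·13594 − 141·1240 = 163128 − 174840 = -11712
S_xx = nΣx² − (Σx)² = 12·1931 − 141² = 23172 − 19881 = 3291
S_yy = nΣy² − (Σy)² = 12·176442 − 1240² = 2117304 − 1537600 = 579704
r = S_xy / √(S_xx·S_yy) = -11712 / √(3291·579704) = -11712 / √1907805864 = -11712 / 43678.4371 = -0.2681

-0.2681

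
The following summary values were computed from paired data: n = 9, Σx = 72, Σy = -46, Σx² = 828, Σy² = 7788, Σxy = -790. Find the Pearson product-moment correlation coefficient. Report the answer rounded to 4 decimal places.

-0.3059

S_xy = nΣxy − ΣxΣy = 9·(-790) − 72·(-46) = -7110 − (-3312) = -3798
S_xx = nΣx² − (Σx)² = 9·828 − 72² = 7452 − 5184 = 2268
S_yy = nΣy² − (Σy)² = 9·7788 − (-46)² = 70092 − 2116 = 67976
r = S_xy / √(S_xx·S_yy) = -3798 / √(2268·67976) = -3798 / √154169568 = -3798 / 12416.5039 = -0.3059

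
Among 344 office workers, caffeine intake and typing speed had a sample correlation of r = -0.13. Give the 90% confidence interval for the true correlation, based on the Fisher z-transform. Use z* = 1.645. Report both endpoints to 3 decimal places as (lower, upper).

Fisher z: z_r = atanh(r) = ½·ln((1+(-0.13))/(1−(-0.13))) = -0.130740
SE(z) = 1/√(n−3) = 1/√341 = 0.054153
90% ⇒ z* = 1.645; margin = 1.645·0.054153 = 0.089082
CI on z-scale: (-0.219822, -0.041658)
Back-transform: tanh(-0.219822) = -0.216348, tanh(-0.041658) = -0.041634

(-0.216, -0.042)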